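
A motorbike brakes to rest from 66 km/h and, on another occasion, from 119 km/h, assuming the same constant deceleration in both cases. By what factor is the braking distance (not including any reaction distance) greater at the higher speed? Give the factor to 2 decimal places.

Braking distance d = v²/(2a), so with a fixed, d ∝ v².
Factor = (119/66)² = 1.8030² = 3.2508.

Factor ≈ 3.25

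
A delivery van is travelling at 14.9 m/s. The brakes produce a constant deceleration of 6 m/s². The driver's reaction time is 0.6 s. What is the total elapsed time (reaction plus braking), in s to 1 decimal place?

Total time ≈ 3.1 s

Braking time = v/a = 14.9000 / 6.000 = 2.483 s.
Total = 0.6 + 2.483 = 3.083 s.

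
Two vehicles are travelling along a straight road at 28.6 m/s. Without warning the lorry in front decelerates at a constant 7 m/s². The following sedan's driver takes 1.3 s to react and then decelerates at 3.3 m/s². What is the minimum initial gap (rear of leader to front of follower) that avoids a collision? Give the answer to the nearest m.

Minimum gap ≈ 103 m

Leader travels v²/(2a_L) = 817.960 / 14.000 = 58.426 m before stopping.
Follower covers v·t_r = 28.6000 × 1.3 = 37.180 m while reacting, then v²/(2a_F) = 817.960 / 6.600 = 123.933 m while braking, for a total of 37.180 + 123.933 = 161.113 m.
Since a_F ≤ a_L and the follower starts braking later, the follower is never slower than the leader, so the closest approach is when both have stopped.
Minimum gap = 161.113 − 58.426 = 102.687 m.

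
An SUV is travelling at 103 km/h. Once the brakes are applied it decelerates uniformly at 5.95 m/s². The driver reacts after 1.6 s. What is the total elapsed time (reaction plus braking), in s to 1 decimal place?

Total time ≈ 6.4 s

103 km/h ÷ 3.6 = 28.6111 m/s.
Braking time = v/a = 28.6111 / 5.950 = 4.809 s.
Total = 1.6 + 4.809 = 6.409 s.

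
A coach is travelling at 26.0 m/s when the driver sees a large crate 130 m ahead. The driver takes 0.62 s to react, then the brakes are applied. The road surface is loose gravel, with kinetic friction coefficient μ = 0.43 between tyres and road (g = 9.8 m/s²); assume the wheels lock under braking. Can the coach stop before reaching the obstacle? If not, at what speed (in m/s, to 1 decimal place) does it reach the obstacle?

a = μg = 0.43 × 9.8 = 4.214 m/s².
Reaction distance = 26.0000 × 0.62 = 16.120 m.
Braking distance = v²/(2a) = 676.000 / 8.428 = 80.209 m.
Total stopping distance = 16.120 + 80.209 = 96.329 m, vs 130 m available — it stops with 130 − 96.329 = 33.671 m to spare.

Yes — it stops about 33.7 m short of the obstacle, so it never reaches it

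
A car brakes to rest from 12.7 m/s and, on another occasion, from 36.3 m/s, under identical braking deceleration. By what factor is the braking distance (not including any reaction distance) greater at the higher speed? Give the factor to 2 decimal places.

Braking distance d = v²/(2a), so with a fixed, d ∝ v².
Factor = (36.3/12.7)² = 2.8583² = 8.1699.

Factor ≈ 8.17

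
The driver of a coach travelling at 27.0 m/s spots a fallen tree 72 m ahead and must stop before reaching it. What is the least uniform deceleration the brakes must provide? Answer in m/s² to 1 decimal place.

Required deceleration ≈ 5.1 m/s²

v² = 2a·d ⇒ a = v²/(2d) = 27.0000² / (2 × 72.000) = 729.000 / 144.000 = 5.0625 m/s².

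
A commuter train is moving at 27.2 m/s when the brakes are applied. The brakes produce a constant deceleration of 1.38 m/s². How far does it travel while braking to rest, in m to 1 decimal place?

Braking distance ≈ 268.1 m

Braking distance = v²/(2a) = 27.2000² / (2 × 1.380) = 739.840 / 2.760 = 268.058 m.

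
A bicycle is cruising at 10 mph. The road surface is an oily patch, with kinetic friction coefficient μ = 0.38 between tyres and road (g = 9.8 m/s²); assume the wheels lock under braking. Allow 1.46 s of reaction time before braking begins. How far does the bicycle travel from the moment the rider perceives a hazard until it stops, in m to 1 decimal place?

Total stopping distance ≈ 9.2 m

10 mph × 0.44704 = 4.4704 m/s.
a = μg = 0.38 × 9.8 = 3.724 m/s².
Reaction distance = v·t_r = 4.4704 × 1.46 = 6.527 m.
Braking distance = v²/(2a) = 4.4704² / (2 × 3.724) = 19.984 / 7.448 = 2.683 m.
Total = 6.527 + 2.683 = 9.210 m.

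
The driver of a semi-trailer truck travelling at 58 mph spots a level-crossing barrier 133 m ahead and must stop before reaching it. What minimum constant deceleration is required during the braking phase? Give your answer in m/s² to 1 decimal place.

Required deceleration ≈ 2.5 m/s²

58 mph × 0.44704 = 25.9283 m/s.
v² = 2a·d ⇒ a = v²/(2d) = 25.9283² / (2 × 133.000) = 672.277 / 266.000 = 2.5274 m/s².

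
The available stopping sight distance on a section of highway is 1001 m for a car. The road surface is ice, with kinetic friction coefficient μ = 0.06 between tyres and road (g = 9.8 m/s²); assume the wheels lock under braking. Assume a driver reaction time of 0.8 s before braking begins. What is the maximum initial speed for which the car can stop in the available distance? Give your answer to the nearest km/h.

Maximum speed ≈ 122 km/h

a = μg = 0.06 × 9.8 = 0.588 m/s².
Stopping distance: v·t_r + v²/(2a) = 1001 with t_r = 0.8 s and a = 0.588 m/s².
So v² + 0.941 v − 1177.18 = 0.
Positive root: v = −a·t_r + √((a·t_r)² + 2a·d) = −0.470 + √(0.221 + 1177.18) = 33.8433 m/s.
33.8433 m/s × 3.6 = 121.836 km/h.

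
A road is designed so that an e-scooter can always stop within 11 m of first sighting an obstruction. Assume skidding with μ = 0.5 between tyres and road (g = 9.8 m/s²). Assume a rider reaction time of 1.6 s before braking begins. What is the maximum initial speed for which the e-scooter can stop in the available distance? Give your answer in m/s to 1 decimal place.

Maximum speed ≈ 5.2 m/s

a = μg = 0.5 × 9.8 = 4.900 m/s².
Stopping distance: v·t_r + v²/(2a) = 11 with t_r = 1.6 s and a = 4.900 m/s².
So v² + 15.680 v − 107.80 = 0.
Positive root: v = −a·t_r + √((a·t_r)² + 2a·d) = −7.840 + √(61.466 + 107.80) = 5.1702 m/s.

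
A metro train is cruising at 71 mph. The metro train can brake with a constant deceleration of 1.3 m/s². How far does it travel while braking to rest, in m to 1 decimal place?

71 mph × 0.44704 = 31.7398 m/s.
Braking distance = v²/(2a) = 31.7398² / (2 × 1.300) = 1007.415 / 2.600 = 387.467 m.

Braking distance ≈ 387.5 m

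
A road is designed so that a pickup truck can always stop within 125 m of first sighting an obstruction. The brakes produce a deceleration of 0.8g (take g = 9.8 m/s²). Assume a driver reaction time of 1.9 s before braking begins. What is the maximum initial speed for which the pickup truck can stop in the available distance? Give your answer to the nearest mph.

a = 0.8 × 9.8 = 7.840 m/s².
Stopping distance: v·t_r + v²/(2a) = 125 with t_r = 1.9 s and a = 7.840 m/s².
So v² + 29.792 v − 1960.00 = 0.
Positive root: v = −a·t_r + √((a·t_r)² + 2a·d) = −14.896 + √(221.891 + 1960.00) = 31.8147 m/s.
31.8147 m/s ÷ 0.44704 = 71.167 mph.

Maximum speed ≈ 71 mph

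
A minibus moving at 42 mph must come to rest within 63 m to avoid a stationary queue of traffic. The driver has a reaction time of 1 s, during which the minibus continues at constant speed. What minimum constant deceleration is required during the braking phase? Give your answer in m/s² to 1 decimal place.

42 mph × 0.44704 = 18.7757 m/s.
Distance covered during reaction = 18.7757 × 1 = 18.776 m.
Distance available for braking: 63 − 18.776 = 44.224 m.
v² = 2a·d ⇒ a = v²/(2d) = 18.7757² / (2 × 44.224) = 352.527 / 88.448 = 3.9857 m/s².

Required deceleration ≈ 4.0 m/s²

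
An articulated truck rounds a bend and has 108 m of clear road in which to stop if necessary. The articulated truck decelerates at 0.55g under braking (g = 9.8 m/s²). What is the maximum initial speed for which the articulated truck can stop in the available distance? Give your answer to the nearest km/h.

a = 0.55 × 9.8 = 5.390 m/s².
v²/(2a) = d ⇒ v = √(2 × 5.390 × 108) = √1164.24 = 34.1210 m/s.
34.1210 m/s × 3.6 = 122.836 km/h.

Maximum speed ≈ 123 km/h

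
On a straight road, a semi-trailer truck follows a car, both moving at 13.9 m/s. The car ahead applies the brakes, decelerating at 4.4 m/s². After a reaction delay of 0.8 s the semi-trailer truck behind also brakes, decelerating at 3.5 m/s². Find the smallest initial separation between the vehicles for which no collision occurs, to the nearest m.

Minimum gap ≈ 17 m

Leader travels v²/(2a_L) = 193.210 / 8.800 = 21.956 m before stopping.
Follower covers v·t_r = 13.9000 × 0.8 = 11.120 m while reacting, then v²/(2a_F) = 193.210 / 7.000 = 27.601 m while braking, for a total of 11.120 + 27.601 = 38.721 m.
Since a_F ≤ a_L and the follower starts braking later, the follower is never slower than the leader, so the closest approach is when both have stopped.
Minimum gap = 38.721 − 21.956 = 16.765 m.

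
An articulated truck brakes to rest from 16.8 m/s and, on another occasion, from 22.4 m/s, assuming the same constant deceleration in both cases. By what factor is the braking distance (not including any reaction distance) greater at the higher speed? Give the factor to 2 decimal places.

Factor ≈ 1.78

Braking distance d = v²/(2a), so with a fixed, d ∝ v².
Factor = (22.4/16.8)² = 1.3333² = 1.7777.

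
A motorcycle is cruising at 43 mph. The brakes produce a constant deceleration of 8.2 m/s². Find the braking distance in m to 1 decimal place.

43 mph × 0.44704 = 19.2227 m/s.
Braking distance = v²/(2a) = 19.2227² / (2 × 8.200) = 369.512 / 16.400 = 22.531 m.

Braking distance ≈ 22.5 m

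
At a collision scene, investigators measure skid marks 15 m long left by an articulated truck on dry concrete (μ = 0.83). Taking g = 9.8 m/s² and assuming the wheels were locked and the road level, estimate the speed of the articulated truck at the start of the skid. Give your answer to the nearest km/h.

Deceleration a = μg = 0.83 × 9.8 = 8.134 m/s².
v = √(2a·d) = √(2 × 8.134 × 15) = √244.020 = 15.6211 m/s.
= 15.6211 × 3.6 = 56.236 km/h.

Initial speed ≈ 56 km/h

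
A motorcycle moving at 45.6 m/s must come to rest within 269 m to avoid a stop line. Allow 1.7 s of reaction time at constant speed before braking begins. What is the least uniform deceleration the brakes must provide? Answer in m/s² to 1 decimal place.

Required deceleration ≈ 5.4 m/s²

Distance covered during reaction = 45.6000 × 1.7 = 77.520 m.
Distance available for braking: 269 − 77.520 = 191.480 m.
v² = 2a·d ⇒ a = v²/(2d) = 45.6000² / (2 × 191.480) = 2079.360 / 382.960 = 5.4297 m/s².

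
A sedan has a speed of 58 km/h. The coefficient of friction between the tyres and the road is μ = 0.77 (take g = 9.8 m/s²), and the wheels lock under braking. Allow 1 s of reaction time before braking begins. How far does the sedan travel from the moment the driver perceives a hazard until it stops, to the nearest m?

58 km/h ÷ 3.6 = 16.1111 m/s.
a = μg = 0.77 × 9.8 = 7.546 m/s².
Reaction distance = v·t_r = 16.1111 × 1 = 16.111 m.
Braking distance = v²/(2a) = 16.1111² / (2 × 7.546) = 259.568 / 15.092 = 17.199 m.
Total = 16.111 + 17.199 = 33.310 m.

Total stopping distance ≈ 33 m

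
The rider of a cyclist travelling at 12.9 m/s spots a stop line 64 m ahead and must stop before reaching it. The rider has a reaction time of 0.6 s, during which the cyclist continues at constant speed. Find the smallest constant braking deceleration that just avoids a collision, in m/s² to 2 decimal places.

Required deceleration ≈ 1.48 m/s²

Distance covered during reaction = 12.9000 × 0.6 = 7.740 m.
Distance available for braking: 64 − 7.740 = 56.260 m.
v² = 2a·d ⇒ a = v²/(2d) = 12.9000² / (2 × 56.260) = 166.410 / 112.520 = 1.4789 m/s².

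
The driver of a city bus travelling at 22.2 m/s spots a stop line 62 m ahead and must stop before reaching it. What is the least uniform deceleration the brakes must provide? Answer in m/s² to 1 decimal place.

v² = 2a·d ⇒ a = v²/(2d) = 22.2000² / (2 × 62.000) = 492.840 / 124.000 = 3.9745 m/s².

Required deceleration ≈ 4.0 m/s²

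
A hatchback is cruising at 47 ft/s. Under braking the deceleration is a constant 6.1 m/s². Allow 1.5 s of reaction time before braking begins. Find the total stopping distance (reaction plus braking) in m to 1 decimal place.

47 ft/s × 0.3048 = 14.3256 m/s.
Reaction distance = v·t_r = 14.3256 × 1.5 = 21.488 m.
Braking distance = v²/(2a) = 14.3256² / (2 × 6.100) = 205.223 / 12.200 = 16.822 m.
Total = 21.488 + 16.822 = 38.310 m.

Total stopping distance ≈ 38.3 m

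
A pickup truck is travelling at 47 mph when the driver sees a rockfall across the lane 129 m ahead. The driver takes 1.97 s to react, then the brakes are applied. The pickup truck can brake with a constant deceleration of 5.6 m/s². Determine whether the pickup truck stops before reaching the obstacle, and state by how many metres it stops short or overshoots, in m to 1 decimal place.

47 mph × 0.44704 = 21.0109 m/s.
Reaction distance = 21.0109 × 1.97 = 41.391 m.
Braking distance = v²/(2a) = 441.458 / 11.200 = 39.416 m.
Total stopping distance = 41.391 + 39.416 = 80.807 m, vs 129 m available — it stops with 129 − 80.807 = 48.193 m to spare.

Yes — it stops 48.2 m short of the obstacle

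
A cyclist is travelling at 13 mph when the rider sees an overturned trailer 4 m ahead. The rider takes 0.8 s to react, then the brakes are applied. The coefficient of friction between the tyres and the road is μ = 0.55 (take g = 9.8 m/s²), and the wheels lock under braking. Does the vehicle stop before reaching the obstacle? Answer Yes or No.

No

13 mph × 0.44704 = 5.8115 m/s.
a = μg = 0.55 × 9.8 = 5.390 m/s².
Reaction distance = 5.8115 × 0.8 = 4.649 m.
Braking distance = v²/(2a) = 33.774 / 10.780 = 3.133 m.
Total stopping distance = 4.649 + 3.133 = 7.782 m, vs 4 m available — it cannot stop in time and overshoots by 7.782 − 4 = 3.782 m.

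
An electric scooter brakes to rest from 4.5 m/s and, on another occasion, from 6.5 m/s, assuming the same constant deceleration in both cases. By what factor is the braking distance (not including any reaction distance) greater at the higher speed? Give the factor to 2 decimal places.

Factor ≈ 2.09

Braking distance d = v²/(2a), so with a fixed, d ∝ v².
Factor = (6.5/4.5)² = 1.4444² = 2.0863.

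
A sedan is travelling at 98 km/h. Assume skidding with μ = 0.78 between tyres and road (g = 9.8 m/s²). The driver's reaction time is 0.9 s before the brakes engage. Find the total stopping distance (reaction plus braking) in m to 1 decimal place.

98 km/h ÷ 3.6 = 27.2222 m/s.
a = μg = 0.78 × 9.8 = 7.644 m/s².
Reaction distance = v·t_r = 27.2222 × 0.9 = 24.500 m.
Braking distance = v²/(2a) = 27.2222² / (2 × 7.644) = 741.048 / 15.288 = 48.473 m.
Total = 24.500 + 48.473 = 72.973 m.

Total stopping distance ≈ 73.0 m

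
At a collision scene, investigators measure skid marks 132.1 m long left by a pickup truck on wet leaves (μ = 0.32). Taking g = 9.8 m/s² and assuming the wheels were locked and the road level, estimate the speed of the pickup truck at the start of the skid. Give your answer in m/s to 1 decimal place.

Deceleration a = μg = 0.32 × 9.8 = 3.136 m/s².
v = √(2a·d) = √(2 × 3.136 × 132.1) = √828.531 = 28.7842 m/s.

Initial speed ≈ 28.8 m/s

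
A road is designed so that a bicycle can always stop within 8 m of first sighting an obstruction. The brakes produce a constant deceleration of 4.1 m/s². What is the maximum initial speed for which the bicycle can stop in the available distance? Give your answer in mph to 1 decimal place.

v²/(2a) = d ⇒ v = √(2 × 4.100 × 8) = √65.60 = 8.0994 m/s.
8.0994 m/s ÷ 0.44704 = 18.118 mph.

Maximum speed ≈ 18.1 mph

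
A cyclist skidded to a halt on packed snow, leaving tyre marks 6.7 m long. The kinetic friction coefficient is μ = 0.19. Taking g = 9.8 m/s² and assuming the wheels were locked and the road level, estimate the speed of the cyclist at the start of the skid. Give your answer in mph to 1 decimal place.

Deceleration a = μg = 0.19 × 9.8 = 1.862 m/s².
v = √(2a·d) = √(2 × 1.862 × 6.7) = √24.951 = 4.9951 m/s.
= 4.9951 ÷ 0.44704 = 11.174 mph.

Initial speed ≈ 11.2 mph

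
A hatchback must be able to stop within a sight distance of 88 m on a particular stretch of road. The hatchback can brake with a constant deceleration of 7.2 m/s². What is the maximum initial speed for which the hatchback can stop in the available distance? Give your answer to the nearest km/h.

Maximum speed ≈ 128 km/h

v²/(2a) = d ⇒ v = √(2 × 7.200 × 88) = √1267.20 = 35.5978 m/s.
35.5978 m/s × 3.6 = 128.152 km/h.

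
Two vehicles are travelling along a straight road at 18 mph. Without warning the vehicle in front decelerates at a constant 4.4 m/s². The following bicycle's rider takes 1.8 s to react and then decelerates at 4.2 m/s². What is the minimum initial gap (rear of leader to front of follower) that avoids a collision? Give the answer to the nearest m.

18 mph × 0.44704 = 8.0467 m/s.
Leader travels v²/(2a_L) = 64.749 / 8.800 = 7.358 m before stopping.
Follower covers v·t_r = 8.0467 × 1.8 = 14.484 m while reacting, then v²/(2a_F) = 64.749 / 8.400 = 7.708 m while braking, for a total of 14.484 + 7.708 = 22.192 m.
Since a_F ≤ a_L and the follower starts braking later, the follower is never slower than the leader, so the closest approach is when both have stopped.
Minimum gap = 22.192 − 7.358 = 14.834 m.

Minimum gap ≈ 15 m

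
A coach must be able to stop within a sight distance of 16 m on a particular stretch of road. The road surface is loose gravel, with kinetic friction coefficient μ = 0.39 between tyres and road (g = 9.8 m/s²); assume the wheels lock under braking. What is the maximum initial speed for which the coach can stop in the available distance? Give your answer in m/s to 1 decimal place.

a = μg = 0.39 × 9.8 = 3.822 m/s².
v²/(2a) = d ⇒ v = √(2 × 3.822 × 16) = √122.30 = 11.0589 m/s.

Maximum speed ≈ 11.1 m/s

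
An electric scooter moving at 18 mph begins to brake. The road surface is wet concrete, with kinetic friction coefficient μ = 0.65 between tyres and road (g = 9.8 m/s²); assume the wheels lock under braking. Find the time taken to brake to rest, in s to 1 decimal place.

Braking time ≈ 1.3 s

18 mph × 0.44704 = 8.0467 m/s.
a = μg = 0.65 × 9.8 = 6.370 m/s².
Braking time = v/a = 8.0467 / 6.370 = 1.263 s.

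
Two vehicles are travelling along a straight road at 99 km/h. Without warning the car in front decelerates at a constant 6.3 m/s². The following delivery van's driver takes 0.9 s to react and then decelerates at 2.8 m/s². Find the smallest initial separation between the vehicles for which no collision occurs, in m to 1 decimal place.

99 km/h ÷ 3.6 = 27.5000 m/s.
Leader travels v²/(2a_L) = 756.250 / 12.600 = 60.020 m before stopping.
Follower covers v·t_r = 27.5000 × 0.9 = 24.750 m while reacting, then v²/(2a_F) = 756.250 / 5.600 = 135.045 m while braking, for a total of 24.750 + 135.045 = 159.795 m.
Since a_F ≤ a_L and the follower starts braking later, the follower is never slower than the leader, so the closest approach is when both have stopped.
Minimum gap = 159.795 − 60.020 = 99.775 m.

Minimum gap ≈ 99.8 m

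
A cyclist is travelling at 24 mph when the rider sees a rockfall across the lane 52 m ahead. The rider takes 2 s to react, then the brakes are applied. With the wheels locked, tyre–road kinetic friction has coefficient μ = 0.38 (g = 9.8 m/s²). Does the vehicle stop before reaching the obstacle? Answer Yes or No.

24 mph × 0.44704 = 10.7290 m/s.
a = μg = 0.38 × 9.8 = 3.724 m/s².
Reaction distance = 10.7290 × 2 = 21.458 m.
Braking distance = v²/(2a) = 115.111 / 7.448 = 15.455 m.
Total stopping distance = 21.458 + 15.455 = 36.913 m, vs 52 m available — it stops with 52 − 36.913 = 15.087 m to spare.

Yes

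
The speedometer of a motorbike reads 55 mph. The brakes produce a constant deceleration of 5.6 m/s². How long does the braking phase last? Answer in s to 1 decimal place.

Braking time ≈ 4.4 s

55 mph × 0.44704 = 24.5872 m/s.
Braking time = v/a = 24.5872 / 5.600 = 4.391 s.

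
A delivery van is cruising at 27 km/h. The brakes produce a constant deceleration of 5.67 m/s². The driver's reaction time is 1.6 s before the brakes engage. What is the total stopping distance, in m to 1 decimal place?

27 km/h ÷ 3.6 = 7.5000 m/s.
Reaction distance = v·t_r = 7.5000 × 1.6 = 12.000 m.
Braking distance = v²/(2a) = 7.5000² / (2 × 5.670) = 56.250 / 11.340 = 4.960 m.
Total = 12.000 + 4.960 = 16.960 m.

Total stopping distance ≈ 17.0 m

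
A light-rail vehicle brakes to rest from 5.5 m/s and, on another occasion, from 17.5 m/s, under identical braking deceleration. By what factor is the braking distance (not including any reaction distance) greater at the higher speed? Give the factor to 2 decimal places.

Braking distance d = v²/(2a), so with a fixed, d ∝ v².
Factor = (17.5/5.5)² = 3.1818² = 10.1239.

Factor ≈ 10.12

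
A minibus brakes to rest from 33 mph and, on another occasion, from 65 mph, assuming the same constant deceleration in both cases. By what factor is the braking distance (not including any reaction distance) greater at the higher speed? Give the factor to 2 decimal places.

Braking distance d = v²/(2a), so with a fixed, d ∝ v².
Factor = (65/33)² = 1.9697² = 3.8797.

Factor ≈ 3.88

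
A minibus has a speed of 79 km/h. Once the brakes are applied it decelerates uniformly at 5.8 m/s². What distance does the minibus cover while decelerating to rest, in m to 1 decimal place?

79 km/h ÷ 3.6 = 21.9444 m/s.
Braking distance = v²/(2a) = 21.9444² / (2 × 5.800) = 481.557 / 11.600 = 41.514 m.

Braking distance ≈ 41.5 m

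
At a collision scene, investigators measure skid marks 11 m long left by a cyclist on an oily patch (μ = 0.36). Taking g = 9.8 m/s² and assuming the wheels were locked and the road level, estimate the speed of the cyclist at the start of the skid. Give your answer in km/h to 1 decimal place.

Initial speed ≈ 31.7 km/h

Deceleration a = μg = 0.36 × 9.8 = 3.528 m/s².
v = √(2a·d) = √(2 × 3.528 × 11) = √77.616 = 8.8100 m/s.
= 8.8100 × 3.6 = 31.716 km/h.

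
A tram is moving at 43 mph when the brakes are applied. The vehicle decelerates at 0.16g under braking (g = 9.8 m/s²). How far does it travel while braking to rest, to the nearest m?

Braking distance ≈ 118 m

43 mph × 0.44704 = 19.2227 m/s.
a = 0.16 × 9.8 = 1.568 m/s².
Braking distance = v²/(2a) = 19.2227² / (2 × 1.568) = 369.512 / 3.136 = 117.829 m.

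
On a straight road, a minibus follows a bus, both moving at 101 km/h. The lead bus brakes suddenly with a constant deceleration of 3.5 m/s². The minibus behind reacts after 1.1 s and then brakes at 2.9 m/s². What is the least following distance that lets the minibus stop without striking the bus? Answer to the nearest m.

101 km/h ÷ 3.6 = 28.0556 m/s.
Leader travels v²/(2a_L) = 787.117 / 7.000 = 112.445 m before stopping.
Follower covers v·t_r = 28.0556 × 1.1 = 30.861 m while reacting, then v²/(2a_F) = 787.117 / 5.800 = 135.710 m while braking, for a total of 30.861 + 135.710 = 166.571 m.
Since a_F ≤ a_L and the follower starts braking later, the follower is never slower than the leader, so the closest approach is when both have stopped.
Minimum gap = 166.571 − 112.445 = 54.126 m.

Minimum gap ≈ 54 m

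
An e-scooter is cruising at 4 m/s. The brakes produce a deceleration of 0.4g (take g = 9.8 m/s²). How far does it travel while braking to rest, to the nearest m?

a = 0.4 × 9.8 = 3.920 m/s².
Braking distance = v²/(2a) = 4.0000² / (2 × 3.920) = 16.000 / 7.840 = 2.041 m.

Braking distance ≈ 2 m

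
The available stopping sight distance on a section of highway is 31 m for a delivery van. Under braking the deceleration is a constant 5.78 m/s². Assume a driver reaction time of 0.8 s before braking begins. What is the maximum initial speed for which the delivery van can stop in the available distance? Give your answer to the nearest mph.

Stopping distance: v·t_r + v²/(2a) = 31 with t_r = 0.8 s and a = 5.780 m/s².
So v² + 9.248 v − 358.36 = 0.
Positive root: v = −a·t_r + √((a·t_r)² + 2a·d) = −4.624 + √(21.381 + 358.36) = 14.8629 m/s.
14.8629 m/s ÷ 0.44704 = 33.247 mph.

Maximum speed ≈ 33 mph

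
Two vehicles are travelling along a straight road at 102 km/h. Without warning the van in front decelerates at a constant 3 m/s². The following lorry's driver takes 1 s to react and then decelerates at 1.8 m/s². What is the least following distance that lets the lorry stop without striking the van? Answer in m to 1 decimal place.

102 km/h ÷ 3.6 = 28.3333 m/s.
Leader travels v²/(2a_L) = 802.776 / 6.000 = 133.796 m before stopping.
Follower covers v·t_r = 28.3333 × 1 = 28.333 m while reacting, then v²/(2a_F) = 802.776 / 3.600 = 222.993 m while braking, for a total of 28.333 + 222.993 = 251.326 m.
Since a_F ≤ a_L and the follower starts braking later, the follower is never slower than the leader, so the closest approach is when both have stopped.
Minimum gap = 251.326 − 133.796 = 117.530 m.

Minimum gap ≈ 117.5 m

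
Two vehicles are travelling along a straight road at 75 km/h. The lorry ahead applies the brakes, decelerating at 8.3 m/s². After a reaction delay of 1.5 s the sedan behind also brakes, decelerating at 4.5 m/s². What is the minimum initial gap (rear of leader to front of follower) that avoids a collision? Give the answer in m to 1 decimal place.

Minimum gap ≈ 53.3 m

75 km/h ÷ 3.6 = 20.8333 m/s.
Leader travels v²/(2a_L) = 434.026 / 16.600 = 26.146 m before stopping.
Follower covers v·t_r = 20.8333 × 1.5 = 31.250 m while reacting, then v²/(2a_F) = 434.026 / 9.000 = 48.225 m while braking, for a total of 31.250 + 48.225 = 79.475 m.
Since a_F ≤ a_L and the follower starts braking later, the follower is never slower than the leader, so the closest approach is when both have stopped.
Minimum gap = 79.475 − 26.146 = 53.329 m.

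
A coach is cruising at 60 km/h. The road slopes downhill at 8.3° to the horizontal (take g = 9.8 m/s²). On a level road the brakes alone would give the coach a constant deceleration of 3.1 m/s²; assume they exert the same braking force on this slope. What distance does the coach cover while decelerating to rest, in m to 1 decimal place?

Braking distance ≈ 82.4 m

60 km/h ÷ 3.6 = 16.6667 m/s.
Gravity along the downhill slope reduces the braking deceleration: a_eff = 3.100 − 9.8·sin 8.3° = 3.100 − 1.415 = 1.685 m/s².
Braking distance = v²/(2a) = 16.6667² / (2 × 1.685) = 277.779 / 3.370 = 82.427 m.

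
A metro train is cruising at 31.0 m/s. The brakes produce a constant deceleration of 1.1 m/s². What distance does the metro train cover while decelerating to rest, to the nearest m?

Braking distance = v²/(2a) = 31.0000² / (2 × 1.100) = 961.000 / 2.200 = 436.818 m.

Braking distance ≈ 437 m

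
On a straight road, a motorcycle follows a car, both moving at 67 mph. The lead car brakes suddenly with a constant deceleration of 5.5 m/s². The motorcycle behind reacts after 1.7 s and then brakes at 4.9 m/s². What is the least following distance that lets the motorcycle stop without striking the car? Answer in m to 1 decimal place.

67 mph × 0.44704 = 29.9517 m/s.
Leader travels v²/(2a_L) = 897.104 / 11.000 = 81.555 m before stopping.
Follower covers v·t_r = 29.9517 × 1.7 = 50.918 m while reacting, then v²/(2a_F) = 897.104 / 9.800 = 91.541 m while braking, for a total of 50.918 + 91.541 = 142.459 m.
Since a_F ≤ a_L and the follower starts braking later, the follower is never slower than the leader, so the closest approach is when both have stopped.
Minimum gap = 142.459 − 81.555 = 60.904 m.

Minimum gap ≈ 60.9 m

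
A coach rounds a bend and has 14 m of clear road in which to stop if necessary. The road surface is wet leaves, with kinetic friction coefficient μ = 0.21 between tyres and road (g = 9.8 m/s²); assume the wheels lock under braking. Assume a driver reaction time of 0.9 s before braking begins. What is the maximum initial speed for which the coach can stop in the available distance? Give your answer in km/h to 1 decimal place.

Maximum speed ≈ 21.5 km/h

a = μg = 0.21 × 9.8 = 2.058 m/s².
Stopping distance: v·t_r + v²/(2a) = 14 with t_r = 0.9 s and a = 2.058 m/s².
So v² + 3.704 v − 57.62 = 0.
Positive root: v = −a·t_r + √((a·t_r)² + 2a·d) = −1.852 + √(3.430 + 57.62) = 5.9614 m/s.
5.9614 m/s × 3.6 = 21.461 km/h.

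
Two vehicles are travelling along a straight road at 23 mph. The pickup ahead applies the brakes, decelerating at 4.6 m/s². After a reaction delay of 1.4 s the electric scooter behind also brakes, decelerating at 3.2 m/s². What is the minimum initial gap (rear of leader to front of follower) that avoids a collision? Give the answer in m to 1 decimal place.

Minimum gap ≈ 19.4 m

23 mph × 0.44704 = 10.2819 m/s.
Leader travels v²/(2a_L) = 105.717 / 9.200 = 11.491 m before stopping.
Follower covers v·t_r = 10.2819 × 1.4 = 14.395 m while reacting, then v²/(2a_F) = 105.717 / 6.400 = 16.518 m while braking, for a total of 14.395 + 16.518 = 30.913 m.
Since a_F ≤ a_L and the follower starts braking later, the follower is never slower than the leader, so the closest approach is when both have stopped.
Minimum gap = 30.913 − 11.491 = 19.422 m.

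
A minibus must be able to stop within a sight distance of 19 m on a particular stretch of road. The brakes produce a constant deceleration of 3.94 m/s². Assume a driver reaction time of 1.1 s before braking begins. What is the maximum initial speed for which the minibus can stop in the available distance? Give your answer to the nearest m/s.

Stopping distance: v·t_r + v²/(2a) = 19 with t_r = 1.1 s and a = 3.940 m/s².
So v² + 8.668 v − 149.72 = 0.
Positive root: v = −a·t_r + √((a·t_r)² + 2a·d) = −4.334 + √(18.784 + 149.72) = 8.6469 m/s.

Maximum speed ≈ 9 m/s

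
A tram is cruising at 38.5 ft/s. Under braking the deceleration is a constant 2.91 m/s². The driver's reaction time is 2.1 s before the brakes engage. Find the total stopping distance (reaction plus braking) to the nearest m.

38.5 ft/s × 0.3048 = 11.7348 m/s.
Reaction distance = v·t_r = 11.7348 × 2.1 = 24.643 m.
Braking distance = v²/(2a) = 11.7348² / (2 × 2.910) = 137.706 / 5.820 = 23.661 m.
Total = 24.643 + 23.661 = 48.304 m.

Total stopping distance ≈ 48 m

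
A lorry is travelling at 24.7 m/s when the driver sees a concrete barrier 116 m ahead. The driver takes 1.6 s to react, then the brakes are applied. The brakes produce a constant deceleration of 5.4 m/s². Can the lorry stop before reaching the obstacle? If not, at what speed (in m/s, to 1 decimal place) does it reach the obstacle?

Reaction distance = 24.7000 × 1.6 = 39.520 m.
Braking distance = v²/(2a) = 610.090 / 10.800 = 56.490 m.
Total stopping distance = 39.520 + 56.490 = 96.010 m, vs 116 m available — it stops with 116 − 96.010 = 19.990 m to spare.

Yes — it stops about 20.0 m short of the obstacle, so it never reaches it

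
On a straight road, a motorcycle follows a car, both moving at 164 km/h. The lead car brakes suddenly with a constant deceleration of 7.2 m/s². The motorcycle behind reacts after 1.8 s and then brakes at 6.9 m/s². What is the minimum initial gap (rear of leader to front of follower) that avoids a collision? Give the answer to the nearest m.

Minimum gap ≈ 88 m

164 km/h ÷ 3.6 = 45.5556 m/s.
Leader travels v²/(2a_L) = 2075.313 / 14.400 = 144.119 m before stopping.
Follower covers v·t_r = 45.5556 × 1.8 = 82.000 m while reacting, then v²/(2a_F) = 2075.313 / 13.800 = 150.385 m while braking, for a total of 82.000 + 150.385 = 232.385 m.
Since a_F ≤ a_L and the follower starts braking later, the follower is never slower than the leader, so the closest approach is when both have stopped.
Minimum gap = 232.385 − 144.119 = 88.266 m.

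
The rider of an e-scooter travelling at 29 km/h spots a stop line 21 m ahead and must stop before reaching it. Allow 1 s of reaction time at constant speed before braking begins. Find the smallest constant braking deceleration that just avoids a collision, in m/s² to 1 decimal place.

Required deceleration ≈ 2.5 m/s²

29 km/h ÷ 3.6 = 8.0556 m/s.
Distance covered during reaction = 8.0556 × 1 = 8.056 m.
Distance available for braking: 21 − 8.056 = 12.944 m.
v² = 2a·d ⇒ a = v²/(2d) = 8.0556² / (2 × 12.944) = 64.893 / 25.888 = 2.5067 m/s².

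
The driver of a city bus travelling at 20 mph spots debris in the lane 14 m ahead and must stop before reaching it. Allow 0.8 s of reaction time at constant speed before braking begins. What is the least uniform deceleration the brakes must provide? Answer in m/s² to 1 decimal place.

20 mph × 0.44704 = 8.9408 m/s.
Distance covered during reaction = 8.9408 × 0.8 = 7.153 m.
Distance available for braking: 14 − 7.153 = 6.847 m.
v² = 2a·d ⇒ a = v²/(2d) = 8.9408² / (2 × 6.847) = 79.938 / 13.694 = 5.8374 m/s².

Required deceleration ≈ 5.8 m/s²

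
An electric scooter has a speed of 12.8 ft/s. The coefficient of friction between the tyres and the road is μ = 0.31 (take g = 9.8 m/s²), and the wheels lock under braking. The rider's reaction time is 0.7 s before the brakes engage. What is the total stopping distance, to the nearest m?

12.8 ft/s × 0.3048 = 3.9014 m/s.
a = μg = 0.31 × 9.8 = 3.038 m/s².
Reaction distance = v·t_r = 3.9014 × 0.7 = 2.731 m.
Braking distance = v²/(2a) = 3.9014² / (2 × 3.038) = 15.221 / 6.076 = 2.505 m.
Total = 2.731 + 2.505 = 5.236 m.

Total stopping distance ≈ 5 m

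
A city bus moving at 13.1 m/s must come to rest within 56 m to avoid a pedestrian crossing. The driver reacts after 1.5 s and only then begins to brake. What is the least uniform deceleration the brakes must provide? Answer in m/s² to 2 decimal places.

Required deceleration ≈ 2.36 m/s²

Distance covered during reaction = 13.1000 × 1.5 = 19.650 m.
Distance available for braking: 56 − 19.650 = 36.350 m.
v² = 2a·d ⇒ a = v²/(2d) = 13.1000² / (2 × 36.350) = 171.610 / 72.700 = 2.3605 m/s².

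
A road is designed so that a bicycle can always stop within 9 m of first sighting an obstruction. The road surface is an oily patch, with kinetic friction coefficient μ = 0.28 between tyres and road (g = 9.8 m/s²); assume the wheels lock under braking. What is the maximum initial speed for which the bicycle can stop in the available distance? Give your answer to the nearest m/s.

Maximum speed ≈ 7 m/s

a = μg = 0.28 × 9.8 = 2.744 m/s².
v²/(2a) = d ⇒ v = √(2 × 2.744 × 9) = √49.39 = 7.0278 m/s.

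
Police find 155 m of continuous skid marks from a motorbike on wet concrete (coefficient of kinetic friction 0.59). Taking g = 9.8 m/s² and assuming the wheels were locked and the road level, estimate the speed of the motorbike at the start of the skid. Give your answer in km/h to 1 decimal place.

Deceleration a = μg = 0.59 × 9.8 = 5.782 m/s².
v = √(2a·d) = √(2 × 5.782 × 155) = √1792.420 = 42.3370 m/s.
= 42.3370 × 3.6 = 152.413 km/h.

Initial speed ≈ 152.4 km/h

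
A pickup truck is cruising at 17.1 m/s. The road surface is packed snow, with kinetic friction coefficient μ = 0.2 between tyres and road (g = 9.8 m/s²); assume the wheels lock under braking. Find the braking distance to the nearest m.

Braking distance ≈ 75 m

a = μg = 0.2 × 9.8 = 1.960 m/s².
Braking distance = v²/(2a) = 17.1000² / (2 × 1.960) = 292.410 / 3.920 = 74.594 m.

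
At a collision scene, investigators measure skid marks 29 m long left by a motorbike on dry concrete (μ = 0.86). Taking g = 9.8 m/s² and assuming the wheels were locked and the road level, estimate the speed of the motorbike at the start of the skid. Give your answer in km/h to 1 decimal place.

Deceleration a = μg = 0.86 × 9.8 = 8.428 m/s².
v = √(2a·d) = √(2 × 8.428 × 29) = √488.824 = 22.1094 m/s.
= 22.1094 × 3.6 = 79.594 km/h.

Initial speed ≈ 79.6 km/h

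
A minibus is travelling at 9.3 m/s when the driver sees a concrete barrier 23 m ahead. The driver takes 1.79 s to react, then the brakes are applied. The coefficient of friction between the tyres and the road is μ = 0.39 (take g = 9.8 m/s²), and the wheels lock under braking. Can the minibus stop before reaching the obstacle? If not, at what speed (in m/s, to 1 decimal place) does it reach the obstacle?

a = μg = 0.39 × 9.8 = 3.822 m/s².
Reaction distance = 9.3000 × 1.79 = 16.647 m.
Braking distance needed to stop: v²/(2a) = 86.490 / 7.644 = 11.315 m, so total needed = 16.647 + 11.315 = 27.962 m > 23 m — it cannot stop.
Distance remaining when braking begins: 23 − 16.647 = 6.353 m.
v² = v₀² − 2a·d = 86.490 − 2 × 3.822 × 6.353 = 37.928 m²/s².
v = √37.928 = 6.159 m/s.

No — it strikes the obstacle at 6.2 m/s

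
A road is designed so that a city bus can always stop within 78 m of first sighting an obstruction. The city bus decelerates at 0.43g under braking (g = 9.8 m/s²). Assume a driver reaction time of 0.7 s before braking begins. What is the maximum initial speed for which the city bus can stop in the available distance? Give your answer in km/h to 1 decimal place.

a = 0.43 × 9.8 = 4.214 m/s².
Stopping distance: v·t_r + v²/(2a) = 78 with t_r = 0.7 s and a = 4.214 m/s².
So v² + 5.900 v − 657.38 = 0.
Positive root: v = −a·t_r + √((a·t_r)² + 2a·d) = −2.950 + √(8.703 + 657.38) = 22.8586 m/s.
22.8586 m/s × 3.6 = 82.291 km/h.

Maximum speed ≈ 82.3 km/h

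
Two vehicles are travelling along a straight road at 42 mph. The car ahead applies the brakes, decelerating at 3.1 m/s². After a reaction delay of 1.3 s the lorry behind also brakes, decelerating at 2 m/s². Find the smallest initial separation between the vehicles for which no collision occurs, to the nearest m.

Minimum gap ≈ 56 m

42 mph × 0.44704 = 18.7757 m/s.
Leader travels v²/(2a_L) = 352.527 / 6.200 = 56.859 m before stopping.
Follower covers v·t_r = 18.7757 × 1.3 = 24.408 m while reacting, then v²/(2a_F) = 352.527 / 4.000 = 88.132 m while braking, for a total of 24.408 + 88.132 = 112.540 m.
Since a_F ≤ a_L and the follower starts braking later, the follower is never slower than the leader, so the closest approach is when both have stopped.
Minimum gap = 112.540 − 56.859 = 55.681 m.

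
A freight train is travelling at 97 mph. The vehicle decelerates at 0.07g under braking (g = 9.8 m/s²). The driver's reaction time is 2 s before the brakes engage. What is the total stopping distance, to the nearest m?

97 mph × 0.44704 = 43.3629 m/s.
a = 0.07 × 9.8 = 0.686 m/s².
Reaction distance = v·t_r = 43.3629 × 2 = 86.726 m.
Braking distance = v²/(2a) = 43.3629² / (2 × 0.686) = 1880.341 / 1.372 = 1370.511 m.
Total = 86.726 + 1370.511 = 1457.237 m.

Total stopping distance ≈ 1457 m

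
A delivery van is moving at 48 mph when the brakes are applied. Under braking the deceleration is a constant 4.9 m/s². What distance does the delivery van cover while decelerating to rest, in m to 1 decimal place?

48 mph × 0.44704 = 21.4579 m/s.
Braking distance = v²/(2a) = 21.4579² / (2 × 4.900) = 460.441 / 9.800 = 46.984 m.

Braking distance ≈ 47.0 m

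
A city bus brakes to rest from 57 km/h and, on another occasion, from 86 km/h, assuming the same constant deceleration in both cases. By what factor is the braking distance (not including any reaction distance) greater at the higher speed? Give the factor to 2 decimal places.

Braking distance d = v²/(2a), so with a fixed, d ∝ v².
Factor = (86/57)² = 1.5088² = 2.2765.

Factor ≈ 2.28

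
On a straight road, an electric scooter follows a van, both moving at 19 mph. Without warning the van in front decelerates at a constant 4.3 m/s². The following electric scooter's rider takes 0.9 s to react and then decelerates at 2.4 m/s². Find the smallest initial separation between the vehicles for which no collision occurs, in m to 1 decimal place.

19 mph × 0.44704 = 8.4938 m/s.
Leader travels v²/(2a_L) = 72.145 / 8.600 = 8.389 m before stopping.
Follower covers v·t_r = 8.4938 × 0.9 = 7.644 m while reacting, then v²/(2a_F) = 72.145 / 4.800 = 15.030 m while braking, for a total of 7.644 + 15.030 = 22.674 m.
Since a_F ≤ a_L and the follower starts braking later, the follower is never slower than the leader, so the closest approach is when both have stopped.
Minimum gap = 22.674 − 8.389 = 14.285 m.

Minimum gap ≈ 14.3 m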